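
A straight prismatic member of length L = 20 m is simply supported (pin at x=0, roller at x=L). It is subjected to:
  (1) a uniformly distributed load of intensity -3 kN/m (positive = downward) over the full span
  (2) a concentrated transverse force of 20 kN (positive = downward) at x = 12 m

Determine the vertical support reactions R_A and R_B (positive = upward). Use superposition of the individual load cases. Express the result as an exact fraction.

Load 1 — uniform load w=-3 kN/m over full span:
  R_A = wL/2 = (-3)·20/2 = -30 kN
  R_B = wL/2 = (-3)·20/2 = -30 kN
Load 2 — point force P=20 kN at a=12 m (b=L-a=8):
  R_A = Pb/L = 20·8/20 = 8 kN
  R_B = Pa/L = 20·12/20 = 12 kN
Superposition: R_A = -22 kN, R_B = -18 kN

R_A = -22 kN, R_B = -18 kN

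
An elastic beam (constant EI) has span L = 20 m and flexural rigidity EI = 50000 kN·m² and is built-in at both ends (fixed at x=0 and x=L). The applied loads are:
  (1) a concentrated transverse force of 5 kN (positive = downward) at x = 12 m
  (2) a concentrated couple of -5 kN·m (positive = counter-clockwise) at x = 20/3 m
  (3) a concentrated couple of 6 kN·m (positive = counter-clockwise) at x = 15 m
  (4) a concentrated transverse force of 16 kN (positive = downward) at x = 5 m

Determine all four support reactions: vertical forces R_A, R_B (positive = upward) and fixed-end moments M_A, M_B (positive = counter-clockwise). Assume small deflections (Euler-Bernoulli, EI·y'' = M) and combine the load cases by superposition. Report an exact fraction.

R_A = 18317/1200 kN, M_A = 2259/40 kN·m, R_B = 6883/1200 kN, M_B = -3863/120 kN·m

Load 1 — point force P=5 kN at a=12 m (b=L-a=8):
  R_A = Pb²(3a+b)/L³ = 5·8²·(3·12+8)/20³ = 44/25 kN
  M_A = Pab²/L² = 5·12·8²/20² = 48/5 kN·m
  R_B = Pa²(a+3b)/L³ = 5·12²·(12+3·8)/20³ = 81/25 kN
  M_B = -Pa²b/L² = -5·12²·8/20² = -72/5 kN·m
Load 2 — applied couple M₀=-5 kN·m at a=20/3 m (b=L-a=40/3):
  R_A = 6M₀ab/L³ = 6·(-5)·(20/3)·(40/3)/20³ = -1/3 kN
  M_A = M₀b(2a-b)/L² = (-5)·(40/3)·(2·(20/3)-(40/3))/20² = 0 kN·m
  R_B = -6M₀ab/L³ = -6·(-5)·(20/3)·(40/3)/20³ = 1/3 kN
  M_B = M₀a(2b-a)/L² = (-5)·(20/3)·(2·(40/3)-(20/3))/20² = -5/3 kN·m
Load 3 — applied couple M₀=6 kN·m at a=15 m (b=L-a=5):
  R_A = 6M₀ab/L³ = 6·6·15·5/20³ = 27/80 kN
  M_A = M₀b(2a-b)/L² = 6·5·(2·15-5)/20² = 15/8 kN·m
  R_B = -6M₀ab/L³ = -6·6·15·5/20³ = -27/80 kN
  M_B = M₀a(2b-a)/L² = 6·15·(2·5-15)/20² = -9/8 kN·m
Load 4 — point force P=16 kN at a=5 m (b=L-a=15):
  R_A = Pb²(3a+b)/L³ = 16·15²·(3·5+15)/20³ = 27/2 kN
  M_A = Pab²/L² = 16·5·15²/20² = 45 kN·m
  R_B = Pa²(a+3b)/L³ = 16·5²·(5+3·15)/20³ = 5/2 kN
  M_B = -Pa²b/L² = -16·5²·15/20² = -15 kN·m
Superposition: R_A = 18317/1200 kN, M_A = 2259/40 kN·m, R_B = 6883/1200 kN, M_B = -3863/120 kN·m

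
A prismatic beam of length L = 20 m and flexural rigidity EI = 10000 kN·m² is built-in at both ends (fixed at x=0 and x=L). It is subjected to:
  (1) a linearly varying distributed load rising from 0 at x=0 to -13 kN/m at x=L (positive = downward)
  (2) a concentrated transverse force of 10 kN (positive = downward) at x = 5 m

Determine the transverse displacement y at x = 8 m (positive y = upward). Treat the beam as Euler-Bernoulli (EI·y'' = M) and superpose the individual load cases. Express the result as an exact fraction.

y(8) = 54279/250000 m

Load 1 — triangular load w₀=-13 kN/m (0→w₀ over full span):
  y_1 = -w₀x²(L-x)²(x+2L)/(120LEI) = -(-13)·8²·(20-8)²·(8+2·20)/(120·20·10000) = 3744/15625 m
Load 2 — point force P=10 kN at a=5 m (b=L-a=15):
  y_2 = -Pa²(L-x)²(3bL-(3b+a)(L-x))/(6L³EI)  [x>a] = -10·5²·(20-8)²·(3·15·20-(3·15+5)·(20-8))/(6·20³·10000) = -9/400 m
Superposition: y = Σ y_i = 54279/250000 m ≈ 0.217116 m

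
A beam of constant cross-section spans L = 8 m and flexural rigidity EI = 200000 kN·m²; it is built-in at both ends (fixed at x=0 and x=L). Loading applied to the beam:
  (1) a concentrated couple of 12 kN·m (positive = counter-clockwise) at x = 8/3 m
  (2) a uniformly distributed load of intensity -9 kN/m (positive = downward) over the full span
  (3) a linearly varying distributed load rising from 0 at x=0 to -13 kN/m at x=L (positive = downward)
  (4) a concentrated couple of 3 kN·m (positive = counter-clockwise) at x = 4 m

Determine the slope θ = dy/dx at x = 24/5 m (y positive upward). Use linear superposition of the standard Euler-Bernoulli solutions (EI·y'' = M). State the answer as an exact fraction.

θ(24/5) = -4869/31250000 rad

Load 1 — applied couple M₀=12 kN·m at a=8/3 m (b=L-a=16/3):
  θ_1 = (R_Ax²/2 - M_Ax - M₀(x-a))/EI  [x>a] with R_A=2, M_A=0 = (2·(24/5)²/2 - 0·(24/5) - 12·((24/5)-(8/3)))/200000 = -1/78125 rad
Load 2 — uniform load w=-9 kN/m over full span:
  θ_2 = -wx(L-x)(L-2x)/(12EI) = -(-9)·(24/5)·(8-(24/5))·(8-2·(24/5))/(12·200000) = -36/390625 rad
Load 3 — triangular load w₀=-13 kN/m (0→w₀ over full span):
  θ_3 = -w₀(2x(L-x)(L-2x)(x+2L)+x²(L-x)²)/(120LEI) = -(-13)·(2·(24/5)·(8-(24/5))·(8-2·(24/5))·((24/5)+2·8)+(24/5)²·(8-(24/5))²)/(120·8·200000) = -104/1953125 rad
Load 4 — applied couple M₀=3 kN·m at a=4 m (b=L-a=4):
  θ_4 = (R_Ax²/2 - M_Ax - M₀(x-a))/EI  [x>a] with R_A=9/16, M_A=3/4 = ((9/16)·(24/5)²/2 - (3/4)·(24/5) - 3·((24/5)-4))/200000 = 3/1250000 rad
Superposition: θ = Σ θ_i = -4869/31250000 rad ≈ -0.000156 rad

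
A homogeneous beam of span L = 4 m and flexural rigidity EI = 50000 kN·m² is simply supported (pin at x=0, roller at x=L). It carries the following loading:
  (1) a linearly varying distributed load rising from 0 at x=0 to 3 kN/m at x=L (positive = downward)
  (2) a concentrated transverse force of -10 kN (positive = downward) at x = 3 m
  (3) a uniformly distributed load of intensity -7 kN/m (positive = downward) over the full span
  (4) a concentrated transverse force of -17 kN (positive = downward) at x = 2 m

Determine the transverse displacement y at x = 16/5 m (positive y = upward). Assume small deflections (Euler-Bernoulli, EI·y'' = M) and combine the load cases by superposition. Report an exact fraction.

Load 1 — triangular load w₀=3 kN/m (0→w₀ over full span):
  y_1 = -w₀x(7L⁴-10L²x²+3x⁴)/(360LEI) = -3·(16/5)·(7·4⁴-10·4²·(16/5)²+3·(16/5)⁴)/(360·4·50000) = -3048/48828125 m
Load 2 — point force P=-10 kN at a=3 m (b=L-a=1):
  y_2 = -Pa(L-x)(2Lx-a²-x²)/(6LEI)  [x>a] = -(-10)·3·(4-(16/5))·(2·4·(16/5)-3²-(16/5)²)/(6·4·50000) = 159/1250000 m
Load 3 — uniform load w=-7 kN/m over full span:
  y_3 = -wx(L³-2Lx²+x³)/(24EI) = -(-7)·(16/5)·(4³-2·4·(16/5)²+(16/5)³)/(24·50000) = 1624/5859375 m
Load 4 — point force P=-17 kN at a=2 m (b=L-a=2):
  y_4 = -Pa(L-x)(2Lx-a²-x²)/(6LEI)  [x>a] = -(-17)·2·(4-(16/5))·(2·4·(16/5)-2²-(16/5)²)/(6·4·50000) = 1207/4687500 m
Superposition: y = Σ y_i = 468307/781250000 m ≈ 0.000599 m

y(16/5) = 468307/781250000 m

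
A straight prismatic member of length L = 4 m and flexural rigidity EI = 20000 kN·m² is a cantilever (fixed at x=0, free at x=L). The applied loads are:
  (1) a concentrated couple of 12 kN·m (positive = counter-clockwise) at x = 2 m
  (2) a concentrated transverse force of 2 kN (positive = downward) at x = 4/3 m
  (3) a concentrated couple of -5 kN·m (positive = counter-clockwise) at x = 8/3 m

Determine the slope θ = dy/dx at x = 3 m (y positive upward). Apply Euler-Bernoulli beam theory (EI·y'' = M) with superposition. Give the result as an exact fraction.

θ(3) = 1/2250 rad

Load 1 — applied couple M₀=12 kN·m at a=2 m (b=L-a=2):
  θ_1 = M₀a/EI  [x>a] = 12·2/20000 = 3/2500 rad
Load 2 — point force P=2 kN at a=4/3 m (b=L-a=8/3):
  θ_2 = -Pa²/(2EI)  [x>a] = -2·(4/3)²/(2·20000) = -1/11250 rad
Load 3 — applied couple M₀=-5 kN·m at a=8/3 m (b=L-a=4/3):
  θ_3 = M₀a/EI  [x>a] = (-5)·(8/3)/20000 = -1/1500 rad
Superposition: θ = Σ θ_i = 1/2250 rad ≈ 0.000444 rad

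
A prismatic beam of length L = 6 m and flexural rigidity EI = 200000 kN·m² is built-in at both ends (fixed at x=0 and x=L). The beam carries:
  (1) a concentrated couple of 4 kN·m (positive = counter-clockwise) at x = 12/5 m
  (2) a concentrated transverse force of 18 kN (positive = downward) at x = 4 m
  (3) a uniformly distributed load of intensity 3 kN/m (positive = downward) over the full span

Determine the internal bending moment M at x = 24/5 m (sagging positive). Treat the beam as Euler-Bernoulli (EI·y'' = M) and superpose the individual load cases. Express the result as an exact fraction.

Load 1 — applied couple M₀=4 kN·m at a=12/5 m (b=L-a=18/5):
  M_1 = R_Ax - M_A - M₀  [x>a] with R_A=24/25, M_A=12/25 = (24/25)·(24/5) - (12/25) - 4 = 16/125 kN·m
Load 2 — point force P=18 kN at a=4 m (b=L-a=2):
  M_2 = Pa²(a+3b)(L-x)/L³ - Pa²b/L²  [x>a] = 18·4²·(4+3·2)·(6-(24/5))/6³ - 18·4²·2/6² = 0 kN·m
Load 3 — uniform load w=3 kN/m over full span:
  M_3 = wLx/2 - wL²/12 - wx²/2 = 3·6·(24/5)/2 - 3·6²/12 - 3·(24/5)²/2 = -9/25 kN·m
Superposition: M = Σ M_i = -29/125 kN·m ≈ -0.232000 kN·m

M(24/5) = -29/125 kN·m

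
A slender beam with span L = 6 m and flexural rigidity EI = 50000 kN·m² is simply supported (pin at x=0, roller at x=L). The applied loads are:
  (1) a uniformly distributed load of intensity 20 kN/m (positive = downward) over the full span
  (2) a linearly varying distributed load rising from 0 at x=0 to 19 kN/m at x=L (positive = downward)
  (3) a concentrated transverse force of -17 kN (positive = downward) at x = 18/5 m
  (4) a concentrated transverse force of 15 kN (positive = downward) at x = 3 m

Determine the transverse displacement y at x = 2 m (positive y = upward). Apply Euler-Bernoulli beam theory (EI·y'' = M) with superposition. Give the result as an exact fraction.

Load 1 — uniform load w=20 kN/m over full span:
  y_1 = -wx(L³-2Lx²+x³)/(24EI) = -20·2·(6³-2·6·2²+2³)/(24·50000) = -11/1875 m
Load 2 — triangular load w₀=19 kN/m (0→w₀ over full span):
  y_2 = -w₀x(7L⁴-10L²x²+3x⁴)/(360LEI) = -19·2·(7·6⁴-10·6²·2²+3·2⁴)/(360·6·50000) = -76/28125 m
Load 3 — point force P=-17 kN at a=18/5 m (b=L-a=12/5):
  y_3 = -Pbx(L²-b²-x²)/(6LEI)  [x≤a] = -(-17)·(12/5)·2·(6²-(12/5)²-2²)/(6·6·50000) = 1394/1171875 m
Load 4 — point force P=15 kN at a=3 m (b=L-a=3):
  y_4 = -Pbx(L²-b²-x²)/(6LEI)  [x≤a] = -15·3·2·(6²-3²-2²)/(6·6·50000) = -23/20000 m
Superposition: y = Σ y_i = -959551/112500000 m ≈ -0.008529 m

y(2) = -959551/112500000 m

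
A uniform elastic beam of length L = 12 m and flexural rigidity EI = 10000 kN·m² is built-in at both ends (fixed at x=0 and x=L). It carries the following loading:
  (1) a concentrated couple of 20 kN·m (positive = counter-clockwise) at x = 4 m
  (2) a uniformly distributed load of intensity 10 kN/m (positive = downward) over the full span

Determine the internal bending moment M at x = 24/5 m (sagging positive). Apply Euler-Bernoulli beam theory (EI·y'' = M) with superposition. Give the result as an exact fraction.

Load 1 — applied couple M₀=20 kN·m at a=4 m (b=L-a=8):
  M_1 = R_Ax - M_A - M₀  [x>a] with R_A=20/9, M_A=0 = (20/9)·(24/5) - 0 - 20 = -28/3 kN·m
Load 2 — uniform load w=10 kN/m over full span:
  M_2 = wLx/2 - wL²/12 - wx²/2 = 10·12·(24/5)/2 - 10·12²/12 - 10·(24/5)²/2 = 264/5 kN·m
Superposition: M = Σ M_i = 652/15 kN·m ≈ 43.466667 kN·m

M(24/5) = 652/15 kN·m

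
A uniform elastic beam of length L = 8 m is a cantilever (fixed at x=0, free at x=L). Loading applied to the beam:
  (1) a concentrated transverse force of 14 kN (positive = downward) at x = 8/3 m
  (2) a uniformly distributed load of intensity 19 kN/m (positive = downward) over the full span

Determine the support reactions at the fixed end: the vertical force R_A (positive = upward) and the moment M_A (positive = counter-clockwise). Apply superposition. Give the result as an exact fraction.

R_A = 166 kN, M_A = 1936/3 kN·m

Load 1 — point force P=14 kN at a=8/3 m (b=L-a=16/3):
  R_A = P = 14 kN
  M_A = Pa = 14·(8/3) = 112/3 kN·m
Load 2 — uniform load w=19 kN/m over full span:
  R_A = wL = 19·8 = 152 kN
  M_A = wL²/2 = 19·8²/2 = 608 kN·m
Superposition: R_A = 166 kN, M_A = 1936/3 kN·m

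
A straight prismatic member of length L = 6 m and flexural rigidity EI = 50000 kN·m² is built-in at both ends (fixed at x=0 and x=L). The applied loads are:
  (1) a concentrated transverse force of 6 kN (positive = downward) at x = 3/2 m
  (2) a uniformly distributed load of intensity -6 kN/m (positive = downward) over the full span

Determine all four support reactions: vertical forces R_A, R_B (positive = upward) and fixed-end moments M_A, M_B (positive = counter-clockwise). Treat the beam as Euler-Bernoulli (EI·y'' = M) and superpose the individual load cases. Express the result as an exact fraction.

Load 1 — point force P=6 kN at a=3/2 m (b=L-a=9/2):
  R_A = Pb²(3a+b)/L³ = 6·(9/2)²·(3·(3/2)+(9/2))/6³ = 81/16 kN
  M_A = Pab²/L² = 6·(3/2)·(9/2)²/6² = 81/16 kN·m
  R_B = Pa²(a+3b)/L³ = 6·(3/2)²·((3/2)+3·(9/2))/6³ = 15/16 kN
  M_B = -Pa²b/L² = -6·(3/2)²·(9/2)/6² = -27/16 kN·m
Load 2 — uniform load w=-6 kN/m over full span:
  R_A = wL/2 = (-6)·6/2 = -18 kN
  M_A = wL²/12 = (-6)·6²/12 = -18 kN·m
  R_B = wL/2 = (-6)·6/2 = -18 kN
  M_B = -wL²/12 = -(-6)·6²/12 = 18 kN·m
Superposition: R_A = -207/16 kN, M_A = -207/16 kN·m, R_B = -273/16 kN, M_B = 261/16 kN·m

R_A = -207/16 kN, M_A = -207/16 kN·m, R_B = -273/16 kN, M_B = 261/16 kN·m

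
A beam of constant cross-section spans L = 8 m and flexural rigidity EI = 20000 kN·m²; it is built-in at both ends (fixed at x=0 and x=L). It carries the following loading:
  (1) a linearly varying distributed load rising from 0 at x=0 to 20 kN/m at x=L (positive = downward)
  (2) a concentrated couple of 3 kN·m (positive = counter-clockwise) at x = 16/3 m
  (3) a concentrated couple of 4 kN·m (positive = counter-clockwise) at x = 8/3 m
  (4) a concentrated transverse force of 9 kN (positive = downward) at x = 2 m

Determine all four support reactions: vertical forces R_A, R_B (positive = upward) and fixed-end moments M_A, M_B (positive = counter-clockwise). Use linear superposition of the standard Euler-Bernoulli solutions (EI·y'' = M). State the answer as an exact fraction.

R_A = 3145/96 kN, M_A = 1291/24 kN·m, R_B = 5399/96 kN, M_B = -1585/24 kN·m

Load 1 — triangular load w₀=20 kN/m (0→w₀ over full span):
  R_A = 3w₀L/20 = 3·20·8/20 = 24 kN
  M_A = w₀L²/30 = 20·8²/30 = 128/3 kN·m
  R_B = 7w₀L/20 = 7·20·8/20 = 56 kN
  M_B = -w₀L²/20 = -20·8²/20 = -64 kN·m
Load 2 — applied couple M₀=3 kN·m at a=16/3 m (b=L-a=8/3):
  R_A = 6M₀ab/L³ = 6·3·(16/3)·(8/3)/8³ = 1/2 kN
  M_A = M₀b(2a-b)/L² = 3·(8/3)·(2·(16/3)-(8/3))/8² = 1 kN·m
  R_B = -6M₀ab/L³ = -6·3·(16/3)·(8/3)/8³ = -1/2 kN
  M_B = M₀a(2b-a)/L² = 3·(16/3)·(2·(8/3)-(16/3))/8² = 0 kN·m
Load 3 — applied couple M₀=4 kN·m at a=8/3 m (b=L-a=16/3):
  R_A = 6M₀ab/L³ = 6·4·(8/3)·(16/3)/8³ = 2/3 kN
  M_A = M₀b(2a-b)/L² = 4·(16/3)·(2·(8/3)-(16/3))/8² = 0 kN·m
  R_B = -6M₀ab/L³ = -6·4·(8/3)·(16/3)/8³ = -2/3 kN
  M_B = M₀a(2b-a)/L² = 4·(8/3)·(2·(16/3)-(8/3))/8² = 4/3 kN·m
Load 4 — point force P=9 kN at a=2 m (b=L-a=6):
  R_A = Pb²(3a+b)/L³ = 9·6²·(3·2+6)/8³ = 243/32 kN
  M_A = Pab²/L² = 9·2·6²/8² = 81/8 kN·m
  R_B = Pa²(a+3b)/L³ = 9·2²·(2+3·6)/8³ = 45/32 kN
  M_B = -Pa²b/L² = -9·2²·6/8² = -27/8 kN·m
Superposition: R_A = 3145/96 kN, M_A = 1291/24 kN·m, R_B = 5399/96 kN, M_B = -1585/24 kN·m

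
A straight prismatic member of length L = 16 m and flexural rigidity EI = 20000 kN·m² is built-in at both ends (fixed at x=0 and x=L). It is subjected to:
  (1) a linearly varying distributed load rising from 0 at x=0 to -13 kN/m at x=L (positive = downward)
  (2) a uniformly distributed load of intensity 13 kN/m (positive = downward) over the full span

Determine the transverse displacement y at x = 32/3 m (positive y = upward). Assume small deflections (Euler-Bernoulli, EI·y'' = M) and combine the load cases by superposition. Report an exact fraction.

Load 1 — triangular load w₀=-13 kN/m (0→w₀ over full span):
  y_1 = -w₀x²(L-x)²(x+2L)/(120LEI) = -(-13)·(32/3)²·(16-(32/3))²·((32/3)+2·16)/(120·16·20000) = 106496/2278125 m
Load 2 — uniform load w=13 kN/m over full span:
  y_2 = -wx²(L-x)²/(24EI) = -13·(32/3)²·(16-(32/3))²/(24·20000) = -13312/151875 m
Superposition: y = Σ y_i = -93184/2278125 m ≈ -0.040904 m

y(32/3) = -93184/2278125 m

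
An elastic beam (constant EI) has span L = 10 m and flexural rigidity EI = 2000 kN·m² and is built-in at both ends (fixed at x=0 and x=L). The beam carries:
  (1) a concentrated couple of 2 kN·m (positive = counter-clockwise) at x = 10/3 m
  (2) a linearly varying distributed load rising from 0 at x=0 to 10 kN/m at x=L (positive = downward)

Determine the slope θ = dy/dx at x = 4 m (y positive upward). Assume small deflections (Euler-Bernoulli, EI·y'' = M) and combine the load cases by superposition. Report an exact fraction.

θ(4) = -29/2500 rad

Load 1 — applied couple M₀=2 kN·m at a=10/3 m (b=L-a=20/3):
  θ_1 = (R_Ax²/2 - M_Ax - M₀(x-a))/EI  [x>a] with R_A=4/15, M_A=0 = ((4/15)·4²/2 - 0·4 - 2·(4-(10/3)))/2000 = 1/2500 rad
Load 2 — triangular load w₀=10 kN/m (0→w₀ over full span):
  θ_2 = -w₀(2x(L-x)(L-2x)(x+2L)+x²(L-x)²)/(120LEI) = -10·(2·4·(10-4)·(10-2·4)·(4+2·10)+4²·(10-4)²)/(120·10·2000) = -3/250 rad
Superposition: θ = Σ θ_i = -29/2500 rad ≈ -0.011600 rad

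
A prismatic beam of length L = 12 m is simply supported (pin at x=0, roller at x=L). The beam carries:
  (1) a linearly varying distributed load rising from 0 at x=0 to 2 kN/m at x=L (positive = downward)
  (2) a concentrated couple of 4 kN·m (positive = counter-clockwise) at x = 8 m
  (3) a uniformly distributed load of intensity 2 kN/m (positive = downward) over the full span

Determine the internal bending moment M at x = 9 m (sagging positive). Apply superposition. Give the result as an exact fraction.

Load 1 — triangular load w₀=2 kN/m (0→w₀ over full span):
  M_1 = w₀Lx/6 - w₀x³/(6L) = 2·12·9/6 - 2·9³/(6·12) = 63/4 kN·m
Load 2 — applied couple M₀=4 kN·m at a=8 m (b=L-a=4):
  M_2 = M₀x/L - M₀  [x>a] = 4·9/12 - 4 = -1 kN·m
Load 3 — uniform load w=2 kN/m over full span:
  M_3 = wx(L-x)/2 = 2·9·(12-9)/2 = 27 kN·m
Superposition: M = Σ M_i = 167/4 kN·m ≈ 41.750000 kN·m

M(9) = 167/4 kN·m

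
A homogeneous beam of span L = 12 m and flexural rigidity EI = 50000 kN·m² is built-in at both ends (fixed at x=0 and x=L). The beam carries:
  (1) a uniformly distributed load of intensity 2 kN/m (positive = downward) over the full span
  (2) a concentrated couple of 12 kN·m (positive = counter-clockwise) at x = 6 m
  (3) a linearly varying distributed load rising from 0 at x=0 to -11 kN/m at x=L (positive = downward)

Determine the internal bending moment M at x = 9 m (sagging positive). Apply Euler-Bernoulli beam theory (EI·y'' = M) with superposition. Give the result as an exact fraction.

Load 1 — uniform load w=2 kN/m over full span:
  M_1 = wLx/2 - wL²/12 - wx²/2 = 2·12·9/2 - 2·12²/12 - 2·9²/2 = 3 kN·m
Load 2 — applied couple M₀=12 kN·m at a=6 m (b=L-a=6):
  M_2 = R_Ax - M_A - M₀  [x>a] with R_A=3/2, M_A=3 = (3/2)·9 - 3 - 12 = -3/2 kN·m
Load 3 — triangular load w₀=-11 kN/m (0→w₀ over full span):
  M_3 = 3w₀Lx/20 - w₀L²/30 - w₀x³/(6L) = 3·(-11)·12·9/20 - (-11)·12²/30 - (-11)·9³/(6·12) = -561/40 kN·m
Superposition: M = Σ M_i = -501/40 kN·m ≈ -12.525000 kN·m

M(9) = -501/40 kN·m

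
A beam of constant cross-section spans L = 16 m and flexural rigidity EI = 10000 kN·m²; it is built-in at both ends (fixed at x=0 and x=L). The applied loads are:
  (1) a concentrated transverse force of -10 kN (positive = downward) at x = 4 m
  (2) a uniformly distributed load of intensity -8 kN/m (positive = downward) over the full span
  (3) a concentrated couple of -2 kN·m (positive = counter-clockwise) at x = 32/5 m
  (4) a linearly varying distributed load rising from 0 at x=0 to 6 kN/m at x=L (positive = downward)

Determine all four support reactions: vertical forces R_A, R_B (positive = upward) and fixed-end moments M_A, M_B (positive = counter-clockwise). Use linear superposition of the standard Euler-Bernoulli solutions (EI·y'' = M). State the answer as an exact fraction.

R_A = -23287/400 kN, M_A = -21331/150 kN·m, R_B = -12713/400 kN, M_B = 15109/150 kN·m

Load 1 — point force P=-10 kN at a=4 m (b=L-a=12):
  R_A = Pb²(3a+b)/L³ = (-10)·12²·(3·4+12)/16³ = -135/16 kN
  M_A = Pab²/L² = (-10)·4·12²/16² = -45/2 kN·m
  R_B = Pa²(a+3b)/L³ = (-10)·4²·(4+3·12)/16³ = -25/16 kN
  M_B = -Pa²b/L² = -(-10)·4²·12/16² = 15/2 kN·m
Load 2 — uniform load w=-8 kN/m over full span:
  R_A = wL/2 = (-8)·16/2 = -64 kN
  M_A = wL²/12 = (-8)·16²/12 = -512/3 kN·m
  R_B = wL/2 = (-8)·16/2 = -64 kN
  M_B = -wL²/12 = -(-8)·16²/12 = 512/3 kN·m
Load 3 — applied couple M₀=-2 kN·m at a=32/5 m (b=L-a=48/5):
  R_A = 6M₀ab/L³ = 6·(-2)·(32/5)·(48/5)/16³ = -9/50 kN
  M_A = M₀b(2a-b)/L² = (-2)·(48/5)·(2·(32/5)-(48/5))/16² = -6/25 kN·m
  R_B = -6M₀ab/L³ = -6·(-2)·(32/5)·(48/5)/16³ = 9/50 kN
  M_B = M₀a(2b-a)/L² = (-2)·(32/5)·(2·(48/5)-(32/5))/16² = -16/25 kN·m
Load 4 — triangular load w₀=6 kN/m (0→w₀ over full span):
  R_A = 3w₀L/20 = 3·6·16/20 = 72/5 kN
  M_A = w₀L²/30 = 6·16²/30 = 256/5 kN·m
  R_B = 7w₀L/20 = 7·6·16/20 = 168/5 kN
  M_B = -w₀L²/20 = -6·16²/20 = -384/5 kN·m
Superposition: R_A = -23287/400 kN, M_A = -21331/150 kN·m, R_B = -12713/400 kN, M_B = 15109/150 kN·m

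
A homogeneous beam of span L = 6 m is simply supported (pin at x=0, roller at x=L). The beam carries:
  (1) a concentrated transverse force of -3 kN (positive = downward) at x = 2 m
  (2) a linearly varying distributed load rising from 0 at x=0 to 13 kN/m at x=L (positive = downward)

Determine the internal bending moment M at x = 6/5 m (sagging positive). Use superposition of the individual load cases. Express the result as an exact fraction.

M(6/5) = 1572/125 kN·m

Load 1 — point force P=-3 kN at a=2 m (b=L-a=4):
  M_1 = Pbx/L  [x≤a] = (-3)·4·(6/5)/6 = -12/5 kN·m
Load 2 — triangular load w₀=13 kN/m (0→w₀ over full span):
  M_2 = w₀Lx/6 - w₀x³/(6L) = 13·6·(6/5)/6 - 13·(6/5)³/(6·6) = 1872/125 kN·m
Superposition: M = Σ M_i = 1572/125 kN·m ≈ 12.576000 kN·m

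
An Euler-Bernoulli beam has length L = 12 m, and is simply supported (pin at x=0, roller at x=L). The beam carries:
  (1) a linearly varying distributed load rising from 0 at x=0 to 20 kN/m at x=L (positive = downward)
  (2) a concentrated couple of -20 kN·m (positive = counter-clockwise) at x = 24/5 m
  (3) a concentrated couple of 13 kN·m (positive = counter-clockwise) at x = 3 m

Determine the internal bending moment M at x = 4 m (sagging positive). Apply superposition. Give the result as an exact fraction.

Load 1 — triangular load w₀=20 kN/m (0→w₀ over full span):
  M_1 = w₀Lx/6 - w₀x³/(6L) = 20·12·4/6 - 20·4³/(6·12) = 1280/9 kN·m
Load 2 — applied couple M₀=-20 kN·m at a=24/5 m (b=L-a=36/5):
  M_2 = M₀x/L  [x≤a] = (-20)·4/12 = -20/3 kN·m
Load 3 — applied couple M₀=13 kN·m at a=3 m (b=L-a=9):
  M_3 = M₀x/L - M₀  [x>a] = 13·4/12 - 13 = -26/3 kN·m
Superposition: M = Σ M_i = 1142/9 kN·m ≈ 126.888889 kN·m

M(4) = 1142/9 kN·m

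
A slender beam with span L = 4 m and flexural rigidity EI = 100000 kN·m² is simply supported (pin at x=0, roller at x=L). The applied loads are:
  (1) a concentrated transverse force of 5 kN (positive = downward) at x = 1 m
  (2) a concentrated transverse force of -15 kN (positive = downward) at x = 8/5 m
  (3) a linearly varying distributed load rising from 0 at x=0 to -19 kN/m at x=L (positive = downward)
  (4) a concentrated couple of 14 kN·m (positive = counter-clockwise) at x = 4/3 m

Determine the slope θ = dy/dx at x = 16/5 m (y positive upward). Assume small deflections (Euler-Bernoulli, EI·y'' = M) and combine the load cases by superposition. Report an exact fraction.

Load 1 — point force P=5 kN at a=1 m (b=L-a=3):
  θ_1 = -Pa(2L²-6Lx+3x²+a²)/(6LEI)  [x>a] = -5·1·(2·4²-6·4·(16/5)+3·(16/5)²+1²)/(6·4·100000) = 109/4000000 rad
Load 2 — point force P=-15 kN at a=8/5 m (b=L-a=12/5):
  θ_2 = -Pa(2L²-6Lx+3x²+a²)/(6LEI)  [x>a] = -(-15)·(8/5)·(2·4²-6·4·(16/5)+3·(16/5)²+(8/5)²)/(6·4·100000) = -9/78125 rad
Load 3 — triangular load w₀=-19 kN/m (0→w₀ over full span):
  θ_3 = -w₀(7L⁴-30L²x²+15x⁴)/(360LEI) = -(-19)·(7·4⁴-30·4²·(16/5)²+15·(16/5)⁴)/(360·4·100000) = -14383/70312500 rad
Load 4 — applied couple M₀=14 kN·m at a=4/3 m (b=L-a=8/3):
  θ_4 = (M₀x²/(2L)-M₀(x-a)+C₁)/EI  [x>a] with C₁=M₀(3b²-L²)/(6L)=28/9 = (14·(16/5)²/(2·4)-14·((16/5)-(4/3))+(28/9))/100000 = -287/5625000 rad
Superposition: θ = Σ θ_i = -1545887/4500000000 rad ≈ -0.000344 rad

θ(16/5) = -1545887/4500000000 rad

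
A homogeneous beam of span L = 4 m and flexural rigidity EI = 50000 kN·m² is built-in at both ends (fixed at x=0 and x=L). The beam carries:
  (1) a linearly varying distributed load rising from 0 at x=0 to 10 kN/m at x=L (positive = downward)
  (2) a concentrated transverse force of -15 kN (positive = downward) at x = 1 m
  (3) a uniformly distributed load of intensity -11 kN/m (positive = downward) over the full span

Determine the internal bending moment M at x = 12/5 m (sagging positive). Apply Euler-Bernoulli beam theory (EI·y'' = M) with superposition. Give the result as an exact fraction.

M(12/5) = -4901/1200 kN·m

Load 1 — triangular load w₀=10 kN/m (0→w₀ over full span):
  M_1 = 3w₀Lx/20 - w₀L²/30 - w₀x³/(6L) = 3·10·4·(12/5)/20 - 10·4²/30 - 10·(12/5)³/(6·4) = 248/75 kN·m
Load 2 — point force P=-15 kN at a=1 m (b=L-a=3):
  M_2 = Pa²(a+3b)(L-x)/L³ - Pa²b/L²  [x>a] = (-15)·1²·(1+3·3)·(4-(12/5))/4³ - (-15)·1²·3/4² = -15/16 kN·m
Load 3 — uniform load w=-11 kN/m over full span:
  M_3 = wLx/2 - wL²/12 - wx²/2 = (-11)·4·(12/5)/2 - (-11)·4²/12 - (-11)·(12/5)²/2 = -484/75 kN·m
Superposition: M = Σ M_i = -4901/1200 kN·m ≈ -4.084167 kN·m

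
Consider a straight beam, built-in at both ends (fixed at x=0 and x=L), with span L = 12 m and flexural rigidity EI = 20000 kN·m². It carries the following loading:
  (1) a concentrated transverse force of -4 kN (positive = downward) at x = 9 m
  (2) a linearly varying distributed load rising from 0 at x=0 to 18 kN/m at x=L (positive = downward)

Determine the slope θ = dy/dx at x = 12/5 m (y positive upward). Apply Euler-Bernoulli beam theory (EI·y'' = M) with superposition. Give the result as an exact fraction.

Load 1 — point force P=-4 kN at a=9 m (b=L-a=3):
  θ_1 = -Pb²x(2aL-(3a+b)x)/(2L³EI)  [x≤a] = -(-4)·3²·(12/5)·(2·9·12-(3·9+3)·(12/5))/(2·12³·20000) = 9/50000 rad
Load 2 — triangular load w₀=18 kN/m (0→w₀ over full span):
  θ_2 = -w₀(2x(L-x)(L-2x)(x+2L)+x²(L-x)²)/(120LEI) = -18·(2·(12/5)·(12-(12/5))·(12-2·(12/5))·((12/5)+2·12)+(12/5)²·(12-(12/5))²)/(120·12·20000) = -2268/390625 rad
Superposition: θ = Σ θ_i = -35163/6250000 rad ≈ -0.005626 rad

θ(12/5) = -35163/6250000 rad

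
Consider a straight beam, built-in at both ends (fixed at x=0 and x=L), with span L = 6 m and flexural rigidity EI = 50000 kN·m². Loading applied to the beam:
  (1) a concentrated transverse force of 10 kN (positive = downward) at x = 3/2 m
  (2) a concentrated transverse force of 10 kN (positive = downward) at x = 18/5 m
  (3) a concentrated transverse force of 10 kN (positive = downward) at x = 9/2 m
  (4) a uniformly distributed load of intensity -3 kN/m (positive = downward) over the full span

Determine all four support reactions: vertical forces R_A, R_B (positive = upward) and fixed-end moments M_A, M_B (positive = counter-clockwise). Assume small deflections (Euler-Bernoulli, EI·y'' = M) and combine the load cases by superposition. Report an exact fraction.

Load 1 — point force P=10 kN at a=3/2 m (b=L-a=9/2):
  R_A = Pb²(3a+b)/L³ = 10·(9/2)²·(3·(3/2)+(9/2))/6³ = 135/16 kN
  M_A = Pab²/L² = 10·(3/2)·(9/2)²/6² = 135/16 kN·m
  R_B = Pa²(a+3b)/L³ = 10·(3/2)²·((3/2)+3·(9/2))/6³ = 25/16 kN
  M_B = -Pa²b/L² = -10·(3/2)²·(9/2)/6² = -45/16 kN·m
Load 2 — point force P=10 kN at a=18/5 m (b=L-a=12/5):
  R_A = Pb²(3a+b)/L³ = 10·(12/5)²·(3·(18/5)+(12/5))/6³ = 88/25 kN
  M_A = Pab²/L² = 10·(18/5)·(12/5)²/6² = 144/25 kN·m
  R_B = Pa²(a+3b)/L³ = 10·(18/5)²·((18/5)+3·(12/5))/6³ = 162/25 kN
  M_B = -Pa²b/L² = -10·(18/5)²·(12/5)/6² = -216/25 kN·m
Load 3 — point force P=10 kN at a=9/2 m (b=L-a=3/2):
  R_A = Pb²(3a+b)/L³ = 10·(3/2)²·(3·(9/2)+(3/2))/6³ = 25/16 kN
  M_A = Pab²/L² = 10·(9/2)·(3/2)²/6² = 45/16 kN·m
  R_B = Pa²(a+3b)/L³ = 10·(9/2)²·((9/2)+3·(3/2))/6³ = 135/16 kN
  M_B = -Pa²b/L² = -10·(9/2)²·(3/2)/6² = -135/16 kN·m
Load 4 — uniform load w=-3 kN/m over full span:
  R_A = wL/2 = (-3)·6/2 = -9 kN
  M_A = wL²/12 = (-3)·6²/12 = -9 kN·m
  R_B = wL/2 = (-3)·6/2 = -9 kN
  M_B = -wL²/12 = -(-3)·6²/12 = 9 kN·m
Superposition: R_A = 113/25 kN, M_A = 801/100 kN·m, R_B = 187/25 kN, M_B = -1089/100 kN·m

R_A = 113/25 kN, M_A = 801/100 kN·m, R_B = 187/25 kN, M_B = -1089/100 kN·m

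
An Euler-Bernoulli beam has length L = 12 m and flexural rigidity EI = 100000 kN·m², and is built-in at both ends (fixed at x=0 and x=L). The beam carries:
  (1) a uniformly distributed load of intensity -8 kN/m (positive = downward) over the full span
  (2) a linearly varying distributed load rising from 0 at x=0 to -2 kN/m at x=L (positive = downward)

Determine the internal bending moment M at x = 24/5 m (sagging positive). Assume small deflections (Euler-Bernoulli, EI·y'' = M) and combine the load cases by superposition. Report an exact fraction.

M(24/5) = -5856/125 kN·m

Load 1 — uniform load w=-8 kN/m over full span:
  M_1 = wLx/2 - wL²/12 - wx²/2 = (-8)·12·(24/5)/2 - (-8)·12²/12 - (-8)·(24/5)²/2 = -1056/25 kN·m
Load 2 — triangular load w₀=-2 kN/m (0→w₀ over full span):
  M_2 = 3w₀Lx/20 - w₀L²/30 - w₀x³/(6L) = 3·(-2)·12·(24/5)/20 - (-2)·12²/30 - (-2)·(24/5)³/(6·12) = -576/125 kN·m
Superposition: M = Σ M_i = -5856/125 kN·m ≈ -46.848000 kN·m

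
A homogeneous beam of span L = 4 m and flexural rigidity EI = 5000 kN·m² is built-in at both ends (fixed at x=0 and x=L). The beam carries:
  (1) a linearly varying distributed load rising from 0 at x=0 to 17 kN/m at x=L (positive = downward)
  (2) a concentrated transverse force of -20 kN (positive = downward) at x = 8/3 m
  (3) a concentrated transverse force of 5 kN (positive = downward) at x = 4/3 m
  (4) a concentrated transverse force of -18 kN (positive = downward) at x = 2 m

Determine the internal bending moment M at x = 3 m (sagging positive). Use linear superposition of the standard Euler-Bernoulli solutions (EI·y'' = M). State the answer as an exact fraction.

M(3) = -799/1080 kN·m

Load 1 — triangular load w₀=17 kN/m (0→w₀ over full span):
  M_1 = 3w₀Lx/20 - w₀L²/30 - w₀x³/(6L) = 3·17·4·3/20 - 17·4²/30 - 17·3³/(6·4) = 289/120 kN·m
Load 2 — point force P=-20 kN at a=8/3 m (b=L-a=4/3):
  M_2 = Pa²(a+3b)(L-x)/L³ - Pa²b/L²  [x>a] = (-20)·(8/3)²·((8/3)+3·(4/3))·(4-3)/4³ - (-20)·(8/3)²·(4/3)/4² = -80/27 kN·m
Load 3 — point force P=5 kN at a=4/3 m (b=L-a=8/3):
  M_3 = Pa²(a+3b)(L-x)/L³ - Pa²b/L²  [x>a] = 5·(4/3)²·((4/3)+3·(8/3))·(4-3)/4³ - 5·(4/3)²·(8/3)/4² = -5/27 kN·m
Load 4 — point force P=-18 kN at a=2 m (b=L-a=2):
  M_4 = Pa²(a+3b)(L-x)/L³ - Pa²b/L²  [x>a] = (-18)·2²·(2+3·2)·(4-3)/4³ - (-18)·2²·2/4² = 0 kN·m
Superposition: M = Σ M_i = -799/1080 kN·m ≈ -0.739815 kN·m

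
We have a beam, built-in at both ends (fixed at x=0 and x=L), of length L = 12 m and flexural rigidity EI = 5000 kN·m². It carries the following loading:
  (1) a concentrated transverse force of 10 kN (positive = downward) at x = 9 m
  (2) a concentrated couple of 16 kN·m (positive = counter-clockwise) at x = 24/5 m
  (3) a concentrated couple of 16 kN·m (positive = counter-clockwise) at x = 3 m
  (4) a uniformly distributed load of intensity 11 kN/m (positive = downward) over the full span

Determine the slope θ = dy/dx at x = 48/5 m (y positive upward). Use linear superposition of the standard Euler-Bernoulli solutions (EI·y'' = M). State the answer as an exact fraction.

Load 1 — point force P=10 kN at a=9 m (b=L-a=3):
  θ_1 = Pa²(L-x)(2bL-(3b+a)(L-x))/(2L³EI)  [x>a] = 10·9²·(12-(48/5))·(2·3·12-(3·3+9)·(12-(48/5)))/(2·12³·5000) = 81/25000 rad
Load 2 — applied couple M₀=16 kN·m at a=24/5 m (b=L-a=36/5):
  θ_2 = (R_Ax²/2 - M_Ax - M₀(x-a))/EI  [x>a] with R_A=48/25, M_A=48/25 = ((48/25)·(48/5)²/2 - (48/25)·(48/5) - 16·((48/5)-(24/5)))/5000 = -528/390625 rad
Load 3 — applied couple M₀=16 kN·m at a=3 m (b=L-a=9):
  θ_3 = (R_Ax²/2 - M_Ax - M₀(x-a))/EI  [x>a] with R_A=3/2, M_A=-3 = ((3/2)·(48/5)²/2 - (-3)·(48/5) - 16·((48/5)-3))/5000 = -24/15625 rad
Load 4 — uniform load w=11 kN/m over full span:
  θ_4 = -wx(L-x)(L-2x)/(12EI) = -11·(48/5)·(12-(48/5))·(12-2·(48/5))/(12·5000) = 2376/78125 rad
Superposition: θ = Σ θ_i = 96141/3125000 rad ≈ 0.030765 rad

θ(48/5) = 96141/3125000 rad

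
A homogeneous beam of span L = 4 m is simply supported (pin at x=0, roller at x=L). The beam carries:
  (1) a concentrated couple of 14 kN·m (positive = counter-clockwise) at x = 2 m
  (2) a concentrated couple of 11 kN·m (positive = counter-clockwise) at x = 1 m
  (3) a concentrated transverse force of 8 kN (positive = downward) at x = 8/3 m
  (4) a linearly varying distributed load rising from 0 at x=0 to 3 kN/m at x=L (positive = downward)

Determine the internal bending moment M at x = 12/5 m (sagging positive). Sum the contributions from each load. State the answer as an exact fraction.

M(12/5) = -66/125 kN·m

Load 1 — applied couple M₀=14 kN·m at a=2 m (b=L-a=2):
  M_1 = M₀x/L - M₀  [x>a] = 14·(12/5)/4 - 14 = -28/5 kN·m
Load 2 — applied couple M₀=11 kN·m at a=1 m (b=L-a=3):
  M_2 = M₀x/L - M₀  [x>a] = 11·(12/5)/4 - 11 = -22/5 kN·m
Load 3 — point force P=8 kN at a=8/3 m (b=L-a=4/3):
  M_3 = Pbx/L  [x≤a] = 8·(4/3)·(12/5)/4 = 32/5 kN·m
Load 4 — triangular load w₀=3 kN/m (0→w₀ over full span):
  M_4 = w₀Lx/6 - w₀x³/(6L) = 3·4·(12/5)/6 - 3·(12/5)³/(6·4) = 384/125 kN·m
Superposition: M = Σ M_i = -66/125 kN·m ≈ -0.528000 kN·m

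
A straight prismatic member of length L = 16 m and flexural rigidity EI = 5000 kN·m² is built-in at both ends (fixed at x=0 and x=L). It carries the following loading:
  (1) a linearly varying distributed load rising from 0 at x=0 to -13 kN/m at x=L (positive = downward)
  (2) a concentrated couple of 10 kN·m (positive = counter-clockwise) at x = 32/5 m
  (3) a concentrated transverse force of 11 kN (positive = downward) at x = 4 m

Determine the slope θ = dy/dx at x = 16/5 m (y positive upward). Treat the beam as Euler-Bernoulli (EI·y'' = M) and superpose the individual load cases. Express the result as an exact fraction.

θ(16/5) = 39347/1171875 rad

Load 1 — triangular load w₀=-13 kN/m (0→w₀ over full span):
  θ_1 = -w₀(2x(L-x)(L-2x)(x+2L)+x²(L-x)²)/(120LEI) = -(-13)·(2·(16/5)·(16-(16/5))·(16-2·(16/5))·((16/5)+2·16)+(16/5)²·(16-(16/5))²)/(120·16·5000) = 46592/1171875 rad
Load 2 — applied couple M₀=10 kN·m at a=32/5 m (b=L-a=48/5):
  θ_2 = (R_Ax²/2 - M_Ax)/EI  [x≤a] with R_A=9/10, M_A=6/5 = ((9/10)·(16/5)²/2 - (6/5)·(16/5))/5000 = 12/78125 rad
Load 3 — point force P=11 kN at a=4 m (b=L-a=12):
  θ_3 = -Pb²x(2aL-(3a+b)x)/(2L³EI)  [x≤a] = -11·12²·(16/5)·(2·4·16-(3·4+12)·(16/5))/(2·16³·5000) = -99/15625 rad
Superposition: θ = Σ θ_i = 39347/1171875 rad ≈ 0.033576 rad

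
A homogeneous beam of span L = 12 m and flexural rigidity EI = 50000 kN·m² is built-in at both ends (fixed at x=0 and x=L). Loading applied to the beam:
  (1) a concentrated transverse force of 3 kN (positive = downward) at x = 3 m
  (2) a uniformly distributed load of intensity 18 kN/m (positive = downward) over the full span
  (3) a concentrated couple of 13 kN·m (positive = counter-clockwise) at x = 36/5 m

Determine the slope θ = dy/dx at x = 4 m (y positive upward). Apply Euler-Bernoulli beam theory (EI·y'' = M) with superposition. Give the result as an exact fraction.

Load 1 — point force P=3 kN at a=3 m (b=L-a=9):
  θ_1 = Pa²(L-x)(2bL-(3b+a)(L-x))/(2L³EI)  [x>a] = 3·3²·(12-4)·(2·9·12-(3·9+3)·(12-4))/(2·12³·50000) = -3/100000 rad
Load 2 — uniform load w=18 kN/m over full span:
  θ_2 = -wx(L-x)(L-2x)/(12EI) = -18·4·(12-4)·(12-2·4)/(12·50000) = -12/3125 rad
Load 3 — applied couple M₀=13 kN·m at a=36/5 m (b=L-a=24/5):
  θ_3 = (R_Ax²/2 - M_Ax)/EI  [x≤a] with R_A=39/25, M_A=104/25 = ((39/25)·4²/2 - (104/25)·4)/50000 = -13/156250 rad
Superposition: θ = Σ θ_i = -9883/2500000 rad ≈ -0.003953 rad

θ(4) = -9883/2500000 rad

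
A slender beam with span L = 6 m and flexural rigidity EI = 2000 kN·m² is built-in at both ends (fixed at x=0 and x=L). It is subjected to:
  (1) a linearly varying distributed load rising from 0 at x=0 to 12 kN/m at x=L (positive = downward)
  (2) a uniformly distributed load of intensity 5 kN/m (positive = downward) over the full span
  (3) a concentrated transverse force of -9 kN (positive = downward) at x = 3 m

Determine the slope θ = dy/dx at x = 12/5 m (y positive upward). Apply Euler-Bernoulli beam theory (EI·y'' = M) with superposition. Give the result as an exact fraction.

Load 1 — triangular load w₀=12 kN/m (0→w₀ over full span):
  θ_1 = -w₀(2x(L-x)(L-2x)(x+2L)+x²(L-x)²)/(120LEI) = -12·(2·(12/5)·(6-(12/5))·(6-2·(12/5))·((12/5)+2·6)+(12/5)²·(6-(12/5))²)/(120·6·2000) = -243/78125 rad
Load 2 — uniform load w=5 kN/m over full span:
  θ_2 = -wx(L-x)(L-2x)/(12EI) = -5·(12/5)·(6-(12/5))·(6-2·(12/5))/(12·2000) = -27/12500 rad
Load 3 — point force P=-9 kN at a=3 m (b=L-a=3):
  θ_3 = -Pb²x(2aL-(3a+b)x)/(2L³EI)  [x≤a] = -(-9)·3²·(12/5)·(2·3·6-(3·3+3)·(12/5))/(2·6³·2000) = 81/50000 rad
Superposition: θ = Σ θ_i = -4563/1250000 rad ≈ -0.003650 rad

θ(12/5) = -4563/1250000 rad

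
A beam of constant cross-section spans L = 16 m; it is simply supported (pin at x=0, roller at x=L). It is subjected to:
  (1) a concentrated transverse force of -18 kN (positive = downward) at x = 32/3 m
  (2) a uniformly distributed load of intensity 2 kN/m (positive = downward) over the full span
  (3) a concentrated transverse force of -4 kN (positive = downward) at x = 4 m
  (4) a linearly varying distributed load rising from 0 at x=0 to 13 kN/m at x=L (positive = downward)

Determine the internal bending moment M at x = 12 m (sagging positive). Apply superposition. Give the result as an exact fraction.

Load 1 — point force P=-18 kN at a=32/3 m (b=L-a=16/3):
  M_1 = Pa(L-x)/L  [x>a] = (-18)·(32/3)·(16-12)/16 = -48 kN·m
Load 2 — uniform load w=2 kN/m over full span:
  M_2 = wx(L-x)/2 = 2·12·(16-12)/2 = 48 kN·m
Load 3 — point force P=-4 kN at a=4 m (b=L-a=12):
  M_3 = Pa(L-x)/L  [x>a] = (-4)·4·(16-12)/16 = -4 kN·m
Load 4 — triangular load w₀=13 kN/m (0→w₀ over full span):
  M_4 = w₀Lx/6 - w₀x³/(6L) = 13·16·12/6 - 13·12³/(6·16) = 182 kN·m
Superposition: M = Σ M_i = 178 kN·m ≈ 178.000000 kN·m

M(12) = 178 kN·m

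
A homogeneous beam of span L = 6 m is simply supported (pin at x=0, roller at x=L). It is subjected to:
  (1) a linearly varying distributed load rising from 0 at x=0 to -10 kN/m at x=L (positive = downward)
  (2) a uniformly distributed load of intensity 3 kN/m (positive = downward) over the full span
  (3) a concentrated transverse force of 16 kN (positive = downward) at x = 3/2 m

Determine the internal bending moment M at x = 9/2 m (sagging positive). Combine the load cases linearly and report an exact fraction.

M(9/2) = -57/16 kN·m

Load 1 — triangular load w₀=-10 kN/m (0→w₀ over full span):
  M_1 = w₀Lx/6 - w₀x³/(6L) = (-10)·6·(9/2)/6 - (-10)·(9/2)³/(6·6) = -315/16 kN·m
Load 2 — uniform load w=3 kN/m over full span:
  M_2 = wx(L-x)/2 = 3·(9/2)·(6-(9/2))/2 = 81/8 kN·m
Load 3 — point force P=16 kN at a=3/2 m (b=L-a=9/2):
  M_3 = Pa(L-x)/L  [x>a] = 16·(3/2)·(6-(9/2))/6 = 6 kN·m
Superposition: M = Σ M_i = -57/16 kN·m ≈ -3.562500 kN·m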